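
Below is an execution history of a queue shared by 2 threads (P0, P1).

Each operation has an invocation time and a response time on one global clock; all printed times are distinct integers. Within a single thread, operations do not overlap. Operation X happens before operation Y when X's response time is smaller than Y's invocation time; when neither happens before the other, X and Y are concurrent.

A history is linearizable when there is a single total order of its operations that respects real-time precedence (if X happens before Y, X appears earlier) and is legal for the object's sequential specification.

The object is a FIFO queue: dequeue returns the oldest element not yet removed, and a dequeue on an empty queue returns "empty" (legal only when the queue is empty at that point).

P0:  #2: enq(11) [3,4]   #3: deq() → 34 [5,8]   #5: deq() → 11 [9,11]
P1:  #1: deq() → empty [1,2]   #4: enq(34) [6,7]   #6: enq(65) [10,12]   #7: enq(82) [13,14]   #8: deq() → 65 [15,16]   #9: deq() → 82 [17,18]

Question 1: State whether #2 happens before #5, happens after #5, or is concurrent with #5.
Answer: before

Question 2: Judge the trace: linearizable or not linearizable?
not linearizable

prefix check: 1..7 passes, 1..8 fails once #3's time-8 response joins
4 completed operations, 2 real-time-consistent orders — every queue replay fails
sample order #1, #2, #3, #4 stalls at step 3 — #3 deq() → 34 has no legal effect
sample order #1, #2, #4, #3 stalls at step 4 — #3 deq() → 34 has no legal effect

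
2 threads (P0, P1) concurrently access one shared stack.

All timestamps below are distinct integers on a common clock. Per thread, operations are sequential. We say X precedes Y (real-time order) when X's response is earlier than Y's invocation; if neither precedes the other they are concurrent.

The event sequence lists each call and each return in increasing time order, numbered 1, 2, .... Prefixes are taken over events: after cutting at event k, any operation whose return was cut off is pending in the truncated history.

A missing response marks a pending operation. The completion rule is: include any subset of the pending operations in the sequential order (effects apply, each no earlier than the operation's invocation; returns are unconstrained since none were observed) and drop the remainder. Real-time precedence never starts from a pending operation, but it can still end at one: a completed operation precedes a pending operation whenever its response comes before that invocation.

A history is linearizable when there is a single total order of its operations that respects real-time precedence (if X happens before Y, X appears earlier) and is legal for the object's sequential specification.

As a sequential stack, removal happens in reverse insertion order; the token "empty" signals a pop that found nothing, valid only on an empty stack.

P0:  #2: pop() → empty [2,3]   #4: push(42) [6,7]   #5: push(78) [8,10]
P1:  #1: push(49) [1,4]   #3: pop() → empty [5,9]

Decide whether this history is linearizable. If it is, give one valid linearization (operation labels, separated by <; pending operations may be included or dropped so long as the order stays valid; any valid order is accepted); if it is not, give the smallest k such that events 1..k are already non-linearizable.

events 1..8 are fine; event 9 — the response of #3 at time 9 — makes the prefix non-linearizable
real-time-consistent orders of the 4 completed operations: 4 — all fail the stack replay
no escape via the 1 pending operation (#5): every completion choice fails
sample order #1, #2, #3, #4 (pending dropped) stalls at step 2 — #2 pop() → empty has no legal effect
sample order #1, #2, #4, #3 (pending dropped) stalls at step 2 — #2 pop() → empty has no legal effect

not linearizable — minimal violating prefix: 9 events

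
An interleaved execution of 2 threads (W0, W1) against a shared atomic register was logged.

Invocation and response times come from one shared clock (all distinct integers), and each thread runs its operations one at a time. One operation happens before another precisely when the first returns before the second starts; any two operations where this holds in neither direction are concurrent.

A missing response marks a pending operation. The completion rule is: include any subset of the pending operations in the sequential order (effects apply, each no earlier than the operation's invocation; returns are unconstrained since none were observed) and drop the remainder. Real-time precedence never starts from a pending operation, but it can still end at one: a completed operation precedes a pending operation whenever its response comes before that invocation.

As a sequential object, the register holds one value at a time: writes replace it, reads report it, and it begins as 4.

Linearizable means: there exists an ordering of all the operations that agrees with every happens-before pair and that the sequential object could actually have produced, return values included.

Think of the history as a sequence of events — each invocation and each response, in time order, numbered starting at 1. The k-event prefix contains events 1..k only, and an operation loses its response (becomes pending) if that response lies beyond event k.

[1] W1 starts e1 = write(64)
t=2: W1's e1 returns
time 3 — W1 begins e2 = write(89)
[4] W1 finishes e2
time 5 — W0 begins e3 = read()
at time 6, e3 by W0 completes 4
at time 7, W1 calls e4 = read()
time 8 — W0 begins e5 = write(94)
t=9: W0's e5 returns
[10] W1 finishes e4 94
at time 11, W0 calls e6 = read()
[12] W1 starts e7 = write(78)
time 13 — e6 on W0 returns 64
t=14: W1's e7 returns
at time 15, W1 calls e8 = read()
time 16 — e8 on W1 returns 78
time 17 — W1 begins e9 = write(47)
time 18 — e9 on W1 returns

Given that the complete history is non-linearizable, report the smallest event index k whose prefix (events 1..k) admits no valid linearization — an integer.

6

events 1..5 are linearizable; a witness order is e1, e2:
1. e1 write(64), leaving value 64
2. e2 write(89), leaving value 89
once event 6 joins (e3's response, time 6), exhaustive search finds no witness
take e1, e2, e3: step 3 already fails, because e3 read() → 4 cannot occur there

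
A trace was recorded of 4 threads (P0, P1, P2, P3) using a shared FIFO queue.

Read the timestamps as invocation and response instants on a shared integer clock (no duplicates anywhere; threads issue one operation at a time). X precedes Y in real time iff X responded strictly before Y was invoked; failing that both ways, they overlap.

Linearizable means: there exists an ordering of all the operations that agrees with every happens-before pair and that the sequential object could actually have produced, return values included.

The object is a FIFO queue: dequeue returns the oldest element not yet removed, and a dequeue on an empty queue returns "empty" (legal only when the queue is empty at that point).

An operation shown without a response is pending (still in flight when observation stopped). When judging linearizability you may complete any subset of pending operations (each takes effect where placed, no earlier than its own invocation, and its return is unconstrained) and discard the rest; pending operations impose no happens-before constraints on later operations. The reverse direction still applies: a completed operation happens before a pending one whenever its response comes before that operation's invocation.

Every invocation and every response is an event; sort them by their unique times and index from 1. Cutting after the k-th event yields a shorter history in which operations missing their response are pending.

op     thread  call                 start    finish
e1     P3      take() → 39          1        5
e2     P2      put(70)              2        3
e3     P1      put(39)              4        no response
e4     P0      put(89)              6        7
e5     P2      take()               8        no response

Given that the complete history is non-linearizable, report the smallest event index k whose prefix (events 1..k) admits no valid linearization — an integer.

events 1..4 are linearizable, e.g. via e1, e2:
1. e1 take() (pending, included), leaving queue <>
2. e2 put(70), leaving queue <70>
with event 5 included (e1 responding at time 5), all real-time-consistent orders fail
every completion of the 1 pending operation (e3) was checked; none linearizes
for example e1, e2 (pending dropped) fails at step 1: e1 take() → 39 is not legal there
for example e2, e1 (pending dropped) fails at step 2: e1 take() → 39 is not legal there

5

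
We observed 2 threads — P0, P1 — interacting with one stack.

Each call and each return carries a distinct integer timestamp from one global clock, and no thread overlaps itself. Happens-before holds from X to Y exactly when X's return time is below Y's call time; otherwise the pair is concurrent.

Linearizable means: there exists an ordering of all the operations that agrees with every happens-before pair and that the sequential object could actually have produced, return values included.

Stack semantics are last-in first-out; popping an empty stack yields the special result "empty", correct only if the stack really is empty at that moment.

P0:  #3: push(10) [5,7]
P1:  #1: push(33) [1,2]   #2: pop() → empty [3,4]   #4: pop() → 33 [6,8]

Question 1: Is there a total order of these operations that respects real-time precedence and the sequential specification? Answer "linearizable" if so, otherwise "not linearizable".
not linearizable

cut after 3 events: linearizable; cut after 4 events (#2 responds, time 4): not linearizable
one real-time candidate order over the 2 completed operations — the stack replay rejects it
take #1, #2: step 2 already fails, because #2 pop() → empty cannot occur there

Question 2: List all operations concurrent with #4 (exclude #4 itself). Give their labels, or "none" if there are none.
#3

overlap test against #4 [6,8]: concurrent iff the interval meets 6..8
#1 [1,2]: before
#2 [3,4]: before
#3 [5,7]: concurrent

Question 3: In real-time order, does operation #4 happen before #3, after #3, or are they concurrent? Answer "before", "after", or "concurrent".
concurrent

#4 spans [6,8], #3 spans [5,7]
the intervals overlap in both directions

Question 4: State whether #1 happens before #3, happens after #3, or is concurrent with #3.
before

#1 spans [1,2], #3 spans [5,7]
resp(#1)=2 < inv(#3)=5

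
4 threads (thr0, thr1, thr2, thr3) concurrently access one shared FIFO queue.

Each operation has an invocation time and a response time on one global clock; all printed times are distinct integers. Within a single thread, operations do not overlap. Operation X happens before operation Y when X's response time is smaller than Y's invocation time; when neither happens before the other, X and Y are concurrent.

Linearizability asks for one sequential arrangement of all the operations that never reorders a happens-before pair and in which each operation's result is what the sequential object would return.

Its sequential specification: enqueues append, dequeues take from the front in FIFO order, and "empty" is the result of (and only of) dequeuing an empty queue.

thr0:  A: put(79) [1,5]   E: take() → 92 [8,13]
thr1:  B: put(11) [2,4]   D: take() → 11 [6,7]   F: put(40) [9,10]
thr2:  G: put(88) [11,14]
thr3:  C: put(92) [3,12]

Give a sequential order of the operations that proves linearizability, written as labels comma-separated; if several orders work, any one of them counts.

B, C, A, D, E, F, G

step 1: B put(11) — queue <11>
step 2: C put(92) — queue <11,92>
step 3: A put(79) — queue <11,92,79>
step 4: D take() → 11 — queue <92,79>
step 5: E take() → 92 — queue <79>
step 6: F put(40) — queue <79,40>
step 7: G put(88) — queue <79,40,88>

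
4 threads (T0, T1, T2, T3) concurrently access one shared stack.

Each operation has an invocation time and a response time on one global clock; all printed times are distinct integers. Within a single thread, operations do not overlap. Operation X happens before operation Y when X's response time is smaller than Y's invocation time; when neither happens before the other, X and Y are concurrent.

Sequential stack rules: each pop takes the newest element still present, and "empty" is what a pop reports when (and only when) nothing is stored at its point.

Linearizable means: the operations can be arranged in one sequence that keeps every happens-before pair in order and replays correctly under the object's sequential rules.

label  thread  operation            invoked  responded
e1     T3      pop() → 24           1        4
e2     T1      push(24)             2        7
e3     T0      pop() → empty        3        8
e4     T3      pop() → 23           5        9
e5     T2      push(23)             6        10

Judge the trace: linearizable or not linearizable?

witness order: e2, e1, e3, e5, e4
1. e2 push(24), leaving stack <24>
2. e1 pop() → 24, leaving stack <>
3. e3 pop() → empty, leaving stack <>
4. e5 push(23), leaving stack <23>
5. e4 pop() → 23, leaving stack <>

linearizable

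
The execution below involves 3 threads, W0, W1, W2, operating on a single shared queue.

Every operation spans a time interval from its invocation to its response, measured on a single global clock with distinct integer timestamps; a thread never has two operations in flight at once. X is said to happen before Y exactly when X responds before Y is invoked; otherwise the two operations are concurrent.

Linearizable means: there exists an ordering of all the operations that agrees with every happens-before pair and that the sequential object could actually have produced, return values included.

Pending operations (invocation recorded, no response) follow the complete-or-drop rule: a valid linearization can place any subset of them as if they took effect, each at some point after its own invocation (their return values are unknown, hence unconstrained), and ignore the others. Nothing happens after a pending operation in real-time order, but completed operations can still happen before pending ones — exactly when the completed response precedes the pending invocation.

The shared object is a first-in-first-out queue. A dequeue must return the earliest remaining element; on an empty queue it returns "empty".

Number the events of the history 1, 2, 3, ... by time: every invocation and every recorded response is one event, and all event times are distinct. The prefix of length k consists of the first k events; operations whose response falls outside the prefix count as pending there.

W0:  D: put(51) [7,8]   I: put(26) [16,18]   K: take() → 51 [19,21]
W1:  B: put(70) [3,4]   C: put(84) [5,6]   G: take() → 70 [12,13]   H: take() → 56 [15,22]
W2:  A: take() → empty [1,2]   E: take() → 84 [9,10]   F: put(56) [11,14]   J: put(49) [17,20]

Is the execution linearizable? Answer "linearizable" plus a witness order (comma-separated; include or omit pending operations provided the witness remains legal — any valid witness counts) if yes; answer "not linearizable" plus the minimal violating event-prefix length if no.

not linearizable — minimal violating prefix: 10 events

already the first 10 events (up to E's response at time 10) admit no linearization; the first 9 still do
the sole real-time-consistent order of 5 completed operations fails the queue replay
for example A, B, C, D, E fails at step 5: E take() → 84 is not legal there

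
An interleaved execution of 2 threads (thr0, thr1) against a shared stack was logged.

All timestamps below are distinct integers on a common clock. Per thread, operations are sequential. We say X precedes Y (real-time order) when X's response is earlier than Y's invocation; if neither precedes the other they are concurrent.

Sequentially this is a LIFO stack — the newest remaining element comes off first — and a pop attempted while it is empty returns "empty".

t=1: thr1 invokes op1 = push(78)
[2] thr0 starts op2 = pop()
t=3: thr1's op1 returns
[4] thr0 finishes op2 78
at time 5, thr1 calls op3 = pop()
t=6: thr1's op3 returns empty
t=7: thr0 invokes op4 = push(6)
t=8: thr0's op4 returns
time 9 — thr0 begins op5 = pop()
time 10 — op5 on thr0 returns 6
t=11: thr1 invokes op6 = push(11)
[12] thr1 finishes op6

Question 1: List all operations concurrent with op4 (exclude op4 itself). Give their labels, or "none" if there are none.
Answer: none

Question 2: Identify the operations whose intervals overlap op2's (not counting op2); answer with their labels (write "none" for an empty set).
Answer: op1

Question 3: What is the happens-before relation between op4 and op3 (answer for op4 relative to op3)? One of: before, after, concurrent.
Answer: after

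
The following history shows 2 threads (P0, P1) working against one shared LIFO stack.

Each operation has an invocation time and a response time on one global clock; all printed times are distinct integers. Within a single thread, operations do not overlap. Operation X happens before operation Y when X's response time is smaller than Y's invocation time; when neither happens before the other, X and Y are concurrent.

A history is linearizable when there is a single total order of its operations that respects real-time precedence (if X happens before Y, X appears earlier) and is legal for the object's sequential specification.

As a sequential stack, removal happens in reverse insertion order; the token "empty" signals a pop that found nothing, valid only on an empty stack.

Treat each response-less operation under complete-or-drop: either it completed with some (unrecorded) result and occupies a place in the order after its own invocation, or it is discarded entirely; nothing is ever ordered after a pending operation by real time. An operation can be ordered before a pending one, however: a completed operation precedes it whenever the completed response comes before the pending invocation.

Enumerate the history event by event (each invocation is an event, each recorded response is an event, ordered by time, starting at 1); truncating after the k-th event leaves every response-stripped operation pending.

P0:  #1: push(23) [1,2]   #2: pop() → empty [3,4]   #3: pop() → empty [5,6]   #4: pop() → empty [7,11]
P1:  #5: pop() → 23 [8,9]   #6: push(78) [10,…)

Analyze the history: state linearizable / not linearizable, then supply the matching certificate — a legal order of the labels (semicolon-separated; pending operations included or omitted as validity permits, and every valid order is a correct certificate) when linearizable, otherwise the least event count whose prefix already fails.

prefix check: 1..3 passes, 1..4 fails once #2's time-4 response joins
one real-time candidate order over the 2 completed operations — the LIFO stack replay rejects it
one such order, #1, #2, breaks at step 2 where #2 pop() → empty is illegal

not linearizable — minimal violating prefix: 4 events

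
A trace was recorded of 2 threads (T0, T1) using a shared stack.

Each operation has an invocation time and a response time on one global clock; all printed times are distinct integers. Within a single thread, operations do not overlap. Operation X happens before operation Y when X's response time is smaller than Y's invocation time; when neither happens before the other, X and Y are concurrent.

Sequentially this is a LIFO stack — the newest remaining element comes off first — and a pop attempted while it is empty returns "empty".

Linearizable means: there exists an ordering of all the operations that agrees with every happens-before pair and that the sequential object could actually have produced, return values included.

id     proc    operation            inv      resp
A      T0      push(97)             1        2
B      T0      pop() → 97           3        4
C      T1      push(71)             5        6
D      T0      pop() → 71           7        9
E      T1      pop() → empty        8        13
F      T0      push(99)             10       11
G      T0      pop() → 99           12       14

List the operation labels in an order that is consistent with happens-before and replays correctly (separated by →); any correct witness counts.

A → B → C → D → E → F → G

step 1: A push(97) — stack <97>
step 2: B pop() → 97 — stack <>
step 3: C push(71) — stack <71>
step 4: D pop() → 71 — stack <>
step 5: E pop() → empty — stack <>
step 6: F push(99) — stack <99>
step 7: G pop() → 99 — stack <>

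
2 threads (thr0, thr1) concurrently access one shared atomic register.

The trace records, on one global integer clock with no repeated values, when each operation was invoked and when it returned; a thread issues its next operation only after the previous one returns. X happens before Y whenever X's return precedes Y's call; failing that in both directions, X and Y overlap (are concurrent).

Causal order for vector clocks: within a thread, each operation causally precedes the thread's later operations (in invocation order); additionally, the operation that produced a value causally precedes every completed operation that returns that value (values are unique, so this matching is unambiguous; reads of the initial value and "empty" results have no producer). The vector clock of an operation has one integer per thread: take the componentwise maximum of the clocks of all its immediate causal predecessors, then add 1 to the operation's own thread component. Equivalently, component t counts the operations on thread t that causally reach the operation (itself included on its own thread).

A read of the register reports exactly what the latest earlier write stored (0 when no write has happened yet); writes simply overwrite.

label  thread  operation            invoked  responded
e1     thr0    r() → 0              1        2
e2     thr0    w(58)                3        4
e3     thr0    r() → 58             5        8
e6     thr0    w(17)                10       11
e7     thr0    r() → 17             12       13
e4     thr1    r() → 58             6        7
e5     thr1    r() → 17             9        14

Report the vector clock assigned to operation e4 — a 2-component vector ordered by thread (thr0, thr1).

(2, 1)

invoked at 1, e1 has no predecessors; its own thr0 bump gives (1, 0)
e2, invoked 3, takes VC(e1)=(1, 0) under max, adds 1 for thr0 → (2, 0)
e4, invoked 6, takes VC(e2)=(2, 0) under max, adds 1 for thr1 → (2, 1)
e3, invoked 5, takes VC(e2)=(2, 0) under max, adds 1 for thr0 → (3, 0)
e6, invoked 10, takes VC(e3)=(3, 0) under max, adds 1 for thr0 → (4, 0)
e7, invoked 12, takes VC(e6)=(4, 0) under max, adds 1 for thr0 → (5, 0)
e5, invoked 9, takes VC(e4)=(2, 1), VC(e6)=(4, 0) under max, adds 1 for thr1 → (4, 2)
target: VC(e4) = (2, 1)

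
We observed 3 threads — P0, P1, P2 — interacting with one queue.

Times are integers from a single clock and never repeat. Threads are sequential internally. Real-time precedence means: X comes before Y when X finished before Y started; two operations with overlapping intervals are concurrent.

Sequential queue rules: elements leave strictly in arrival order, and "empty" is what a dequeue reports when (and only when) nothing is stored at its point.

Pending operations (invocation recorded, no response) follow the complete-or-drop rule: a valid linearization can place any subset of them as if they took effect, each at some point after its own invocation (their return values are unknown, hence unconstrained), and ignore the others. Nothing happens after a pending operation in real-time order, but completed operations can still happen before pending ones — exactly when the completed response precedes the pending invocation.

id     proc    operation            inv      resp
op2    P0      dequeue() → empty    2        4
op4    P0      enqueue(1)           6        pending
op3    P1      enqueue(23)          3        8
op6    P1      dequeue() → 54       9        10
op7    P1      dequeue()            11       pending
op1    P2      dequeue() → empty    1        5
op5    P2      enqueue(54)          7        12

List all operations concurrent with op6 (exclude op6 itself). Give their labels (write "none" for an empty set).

concurrent with op6 ([9,10]): every op whose interval crosses 9..10
op1 [1,5]: before
op2 [2,4]: before
op3 [3,8]: before
op4 [6,…): concurrent
op5 [7,12]: concurrent
op7 [11,…): after

op4, op5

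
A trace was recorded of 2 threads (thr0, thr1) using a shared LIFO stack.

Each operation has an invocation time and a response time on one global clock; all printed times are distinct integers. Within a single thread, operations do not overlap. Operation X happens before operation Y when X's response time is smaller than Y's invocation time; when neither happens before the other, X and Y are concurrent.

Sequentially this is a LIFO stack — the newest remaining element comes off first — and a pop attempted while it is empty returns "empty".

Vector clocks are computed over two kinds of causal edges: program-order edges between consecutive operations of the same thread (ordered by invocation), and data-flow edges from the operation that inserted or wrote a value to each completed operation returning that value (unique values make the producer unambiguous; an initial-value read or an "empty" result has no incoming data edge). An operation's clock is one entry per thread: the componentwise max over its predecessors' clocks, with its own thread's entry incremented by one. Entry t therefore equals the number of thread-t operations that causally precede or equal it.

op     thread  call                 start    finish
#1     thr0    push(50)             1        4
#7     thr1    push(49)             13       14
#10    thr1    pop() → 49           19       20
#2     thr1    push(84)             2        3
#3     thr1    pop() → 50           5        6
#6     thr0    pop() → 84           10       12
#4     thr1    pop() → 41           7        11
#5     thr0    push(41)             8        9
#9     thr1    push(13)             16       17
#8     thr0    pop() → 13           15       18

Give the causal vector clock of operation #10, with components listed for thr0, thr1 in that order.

VC(#2, invoked at 2): no causal predecessors; +1 on thr1 → (0, 1)
VC(#1, invoked at 1): no causal predecessors; +1 on thr0 → (1, 0)
#5 (invocation 8): componentwise max over VC(#1)=(1, 0), +1 at thr0, giving (2, 0)
#3 (invocation 5): componentwise max over VC(#1)=(1, 0), VC(#2)=(0, 1), +1 at thr1, giving (1, 2)
#6 (invocation 10): componentwise max over VC(#2)=(0, 1), VC(#5)=(2, 0), +1 at thr0, giving (3, 1)
#4 (invocation 7): componentwise max over VC(#3)=(1, 2), VC(#5)=(2, 0), +1 at thr1, giving (2, 3)
#7 (invocation 13): componentwise max over VC(#4)=(2, 3), +1 at thr1, giving (2, 4)
#9 (invocation 16): componentwise max over VC(#7)=(2, 4), +1 at thr1, giving (2, 5)
#10 (invocation 19): componentwise max over VC(#7)=(2, 4), VC(#9)=(2, 5), +1 at thr1, giving (2, 6)
#8 (invocation 15): componentwise max over VC(#6)=(3, 1), VC(#9)=(2, 5), +1 at thr0, giving (4, 5)
target: VC(#10) = (2, 6)

(2, 6)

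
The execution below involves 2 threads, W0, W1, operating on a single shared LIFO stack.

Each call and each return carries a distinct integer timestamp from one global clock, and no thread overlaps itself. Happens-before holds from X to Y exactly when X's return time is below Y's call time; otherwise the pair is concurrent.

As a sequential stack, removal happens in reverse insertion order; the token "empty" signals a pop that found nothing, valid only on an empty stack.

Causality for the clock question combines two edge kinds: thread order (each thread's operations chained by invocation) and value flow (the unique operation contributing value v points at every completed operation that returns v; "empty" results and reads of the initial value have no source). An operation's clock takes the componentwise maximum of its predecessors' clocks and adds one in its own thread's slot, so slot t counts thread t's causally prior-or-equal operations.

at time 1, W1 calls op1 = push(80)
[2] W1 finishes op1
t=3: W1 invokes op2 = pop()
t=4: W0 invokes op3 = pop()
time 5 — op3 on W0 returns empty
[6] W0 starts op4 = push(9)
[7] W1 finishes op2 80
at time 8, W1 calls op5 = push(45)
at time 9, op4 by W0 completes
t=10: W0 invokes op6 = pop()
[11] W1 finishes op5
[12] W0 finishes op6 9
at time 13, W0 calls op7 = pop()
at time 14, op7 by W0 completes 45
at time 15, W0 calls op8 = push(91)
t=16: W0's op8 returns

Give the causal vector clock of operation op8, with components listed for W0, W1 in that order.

invoked at 1, op1 has no predecessors; its own W1 bump gives (0, 1)
invoked at 4, op3 has no predecessors; its own W0 bump gives (1, 0)
op2 (invocation 3): componentwise max over VC(op1)=(0, 1), +1 at W1, giving (0, 2)
op4 (invocation 6): componentwise max over VC(op3)=(1, 0), +1 at W0, giving (2, 0)
op5 (invocation 8): componentwise max over VC(op2)=(0, 2), +1 at W1, giving (0, 3)
op6 (invocation 10): componentwise max over VC(op4)=(2, 0), +1 at W0, giving (3, 0)
op7 (invocation 13): componentwise max over VC(op5)=(0, 3), VC(op6)=(3, 0), +1 at W0, giving (4, 3)
op8 (invocation 15): componentwise max over VC(op7)=(4, 3), +1 at W0, giving (5, 3)
target: VC(op8) = (5, 3)

(5, 3)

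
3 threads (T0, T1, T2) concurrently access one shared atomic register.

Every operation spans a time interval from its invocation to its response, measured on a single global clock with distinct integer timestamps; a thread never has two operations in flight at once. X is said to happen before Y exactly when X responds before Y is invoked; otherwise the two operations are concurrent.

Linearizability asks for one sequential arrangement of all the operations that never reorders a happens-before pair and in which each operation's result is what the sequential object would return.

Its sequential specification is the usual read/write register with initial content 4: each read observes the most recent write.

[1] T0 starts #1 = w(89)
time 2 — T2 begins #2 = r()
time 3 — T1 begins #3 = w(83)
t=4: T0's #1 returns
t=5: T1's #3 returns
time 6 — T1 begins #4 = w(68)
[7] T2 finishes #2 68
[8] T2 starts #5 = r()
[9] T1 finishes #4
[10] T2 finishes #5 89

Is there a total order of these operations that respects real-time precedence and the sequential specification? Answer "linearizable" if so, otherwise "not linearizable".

not linearizable

cut after 9 events: linearizable; cut after 10 events (#5 responds, time 10): not linearizable
every one of the 14 real-time-consistent orders over 5 completed atomic register ops fails the sequential spec
take #1, #2, #3, #4, #5: step 2 already fails, because #2 r() → 68 cannot occur there
take #1, #2, #3, #5, #4: step 2 already fails, because #2 r() → 68 cannot occur there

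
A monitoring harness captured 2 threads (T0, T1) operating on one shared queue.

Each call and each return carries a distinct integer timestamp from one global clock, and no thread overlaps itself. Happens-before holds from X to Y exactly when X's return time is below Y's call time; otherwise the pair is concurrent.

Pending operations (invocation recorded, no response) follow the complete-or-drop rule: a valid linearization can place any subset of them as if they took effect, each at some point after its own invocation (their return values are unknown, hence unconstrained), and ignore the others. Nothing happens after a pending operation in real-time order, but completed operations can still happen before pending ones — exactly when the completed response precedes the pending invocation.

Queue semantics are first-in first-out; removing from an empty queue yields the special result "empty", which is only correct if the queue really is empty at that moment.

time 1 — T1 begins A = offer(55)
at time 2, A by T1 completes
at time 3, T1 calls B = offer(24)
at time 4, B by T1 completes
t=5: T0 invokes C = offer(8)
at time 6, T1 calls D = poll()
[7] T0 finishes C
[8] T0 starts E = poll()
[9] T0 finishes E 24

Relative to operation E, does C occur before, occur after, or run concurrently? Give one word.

C spans [5,7], E spans [8,9]
resp(C)=7 < inv(E)=8

before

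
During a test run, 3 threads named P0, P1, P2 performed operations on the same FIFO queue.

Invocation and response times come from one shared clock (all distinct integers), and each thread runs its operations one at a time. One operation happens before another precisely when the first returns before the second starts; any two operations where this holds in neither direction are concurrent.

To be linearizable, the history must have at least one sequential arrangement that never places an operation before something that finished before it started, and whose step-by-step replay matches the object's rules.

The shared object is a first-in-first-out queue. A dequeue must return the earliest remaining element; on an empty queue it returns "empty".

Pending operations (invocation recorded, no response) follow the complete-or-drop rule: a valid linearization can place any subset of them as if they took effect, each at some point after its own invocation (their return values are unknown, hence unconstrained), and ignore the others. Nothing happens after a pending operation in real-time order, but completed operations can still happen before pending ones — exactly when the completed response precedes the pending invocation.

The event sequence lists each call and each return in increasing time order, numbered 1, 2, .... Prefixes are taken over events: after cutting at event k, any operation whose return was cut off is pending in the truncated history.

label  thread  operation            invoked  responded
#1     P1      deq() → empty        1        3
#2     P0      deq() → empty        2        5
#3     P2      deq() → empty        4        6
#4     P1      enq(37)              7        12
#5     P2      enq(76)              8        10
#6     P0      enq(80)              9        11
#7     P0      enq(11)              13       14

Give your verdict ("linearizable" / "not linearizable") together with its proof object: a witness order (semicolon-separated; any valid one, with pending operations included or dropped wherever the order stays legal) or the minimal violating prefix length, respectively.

linearizable — witness: #1; #2; #3; #4; #5; #6; #7

after step 1 (#1 deq() → empty): queue <>
after step 2 (#2 deq() → empty): queue <>
after step 3 (#3 deq() → empty): queue <>
after step 4 (#4 enq(37)): queue <37>
after step 5 (#5 enq(76)): queue <37,76>
after step 6 (#6 enq(80)): queue <37,76,80>
after step 7 (#7 enq(11)): queue <37,76,80,11>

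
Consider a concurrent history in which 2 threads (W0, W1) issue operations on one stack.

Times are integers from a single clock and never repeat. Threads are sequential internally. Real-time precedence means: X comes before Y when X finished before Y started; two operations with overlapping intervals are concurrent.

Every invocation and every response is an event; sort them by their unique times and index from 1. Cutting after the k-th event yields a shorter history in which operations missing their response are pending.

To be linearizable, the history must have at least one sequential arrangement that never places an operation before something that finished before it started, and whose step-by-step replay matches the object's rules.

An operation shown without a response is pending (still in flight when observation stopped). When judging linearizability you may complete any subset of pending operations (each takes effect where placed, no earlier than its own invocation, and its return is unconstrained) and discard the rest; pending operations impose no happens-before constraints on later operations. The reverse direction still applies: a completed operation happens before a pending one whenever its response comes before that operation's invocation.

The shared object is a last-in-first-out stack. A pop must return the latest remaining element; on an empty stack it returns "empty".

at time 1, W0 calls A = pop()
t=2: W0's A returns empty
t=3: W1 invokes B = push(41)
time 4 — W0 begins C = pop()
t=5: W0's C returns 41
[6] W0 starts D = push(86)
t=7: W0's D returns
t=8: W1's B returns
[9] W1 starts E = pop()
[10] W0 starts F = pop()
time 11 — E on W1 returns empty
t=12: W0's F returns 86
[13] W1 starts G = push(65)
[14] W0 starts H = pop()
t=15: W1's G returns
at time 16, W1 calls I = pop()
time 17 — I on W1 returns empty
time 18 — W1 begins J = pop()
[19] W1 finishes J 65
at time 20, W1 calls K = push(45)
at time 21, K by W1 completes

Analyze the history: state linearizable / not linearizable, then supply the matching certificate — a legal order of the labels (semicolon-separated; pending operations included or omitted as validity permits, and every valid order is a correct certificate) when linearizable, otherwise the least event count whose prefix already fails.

the violation lands at event 19, J's response at time 19: events 1..18 linearize, events 1..19 do not
all 6 real-time-respecting orders fail — 9 completed stack operations, no legal replay
every completion of the 1 pending operation (H) was checked; none linearizes
e.g. A, B, C, D, E, F, G, I, J (pending dropped): illegal at step 5, since E pop() → empty cannot apply there
e.g. A, B, C, D, F, E, G, I, J (pending dropped): illegal at step 8, since I pop() → empty cannot apply there

not linearizable — minimal violating prefix: 19 events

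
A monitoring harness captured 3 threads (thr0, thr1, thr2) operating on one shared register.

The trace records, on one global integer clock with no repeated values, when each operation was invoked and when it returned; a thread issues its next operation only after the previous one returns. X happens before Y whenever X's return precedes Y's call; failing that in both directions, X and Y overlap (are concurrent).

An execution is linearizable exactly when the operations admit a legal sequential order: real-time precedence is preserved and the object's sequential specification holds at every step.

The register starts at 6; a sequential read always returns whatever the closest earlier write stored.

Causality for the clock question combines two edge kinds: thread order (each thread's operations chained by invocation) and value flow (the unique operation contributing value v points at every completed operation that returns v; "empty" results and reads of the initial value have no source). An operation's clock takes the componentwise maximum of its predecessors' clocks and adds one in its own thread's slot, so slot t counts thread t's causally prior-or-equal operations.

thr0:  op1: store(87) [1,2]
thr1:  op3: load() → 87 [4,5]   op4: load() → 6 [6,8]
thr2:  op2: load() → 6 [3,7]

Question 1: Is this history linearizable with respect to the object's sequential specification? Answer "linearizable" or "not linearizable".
events 1..6 are fine; event 7 — the response of op2 at time 7 — makes the prefix non-linearizable
checked exhaustively: 2 real-time-consistent orders of 3 completed operations, zero legal register replays
completion choices over the 1 pending operation (op4) were checked; none helps
take op1, op2, op3 (pending dropped): step 2 already fails, because op2 load() → 6 cannot occur there
take op1, op3, op2 (pending dropped): step 3 already fails, because op2 load() → 6 cannot occur there

not linearizable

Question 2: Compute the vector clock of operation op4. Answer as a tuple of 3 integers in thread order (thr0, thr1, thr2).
Answer: (1, 2, 0)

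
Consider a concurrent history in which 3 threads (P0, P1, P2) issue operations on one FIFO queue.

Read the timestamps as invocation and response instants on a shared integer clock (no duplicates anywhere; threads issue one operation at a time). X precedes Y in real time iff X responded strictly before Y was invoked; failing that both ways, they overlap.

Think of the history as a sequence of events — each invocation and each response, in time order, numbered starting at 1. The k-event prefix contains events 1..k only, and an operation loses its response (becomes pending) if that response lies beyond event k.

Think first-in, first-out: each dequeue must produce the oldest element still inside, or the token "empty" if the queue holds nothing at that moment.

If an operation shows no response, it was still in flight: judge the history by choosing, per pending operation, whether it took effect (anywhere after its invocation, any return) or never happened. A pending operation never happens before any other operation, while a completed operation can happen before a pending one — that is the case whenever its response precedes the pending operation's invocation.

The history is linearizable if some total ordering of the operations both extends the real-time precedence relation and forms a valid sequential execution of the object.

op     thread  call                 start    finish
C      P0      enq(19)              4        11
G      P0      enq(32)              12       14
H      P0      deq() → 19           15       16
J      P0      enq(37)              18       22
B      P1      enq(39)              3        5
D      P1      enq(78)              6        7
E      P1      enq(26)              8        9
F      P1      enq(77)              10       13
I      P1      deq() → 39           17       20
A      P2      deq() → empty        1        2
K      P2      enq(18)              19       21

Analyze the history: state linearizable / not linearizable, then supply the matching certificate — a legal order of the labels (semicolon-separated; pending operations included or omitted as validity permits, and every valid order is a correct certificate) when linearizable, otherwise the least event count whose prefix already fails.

1. A deq() → empty, leaving queue <>
2. C enq(19), leaving queue <19>
3. B enq(39), leaving queue <19,39>
4. D enq(78), leaving queue <19,39,78>
5. E enq(26), leaving queue <19,39,78,26>
6. F enq(77), leaving queue <19,39,78,26,77>
7. G enq(32), leaving queue <19,39,78,26,77,32>
8. H deq() → 19, leaving queue <39,78,26,77,32>
9. I deq() → 39, leaving queue <78,26,77,32>
10. J enq(37), leaving queue <78,26,77,32,37>
11. K enq(18), leaving queue <78,26,77,32,37,18>

linearizable — witness: A; C; B; D; E; F; G; H; I; J; K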